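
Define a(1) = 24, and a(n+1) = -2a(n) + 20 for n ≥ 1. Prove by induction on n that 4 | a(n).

Base case: a(1) = 24 = 4·6, so 4 | a(1).
Assume 4 | a(j), so a(j) = 4t for some integer t.
Then a(j+1) = -2a(j) + 20 = -2·(4t) + 20 = 4(-2t + 5), so 4 | a(j+1).
This completes the inductive step, so 4 | a(n) for all n ≥ 1.

4 | a(n)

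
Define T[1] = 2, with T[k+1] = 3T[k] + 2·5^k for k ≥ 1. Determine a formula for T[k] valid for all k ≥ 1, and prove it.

Claim: T[k] = -3^k + 5^k.

Base case: T[1] = 2, and -3^1 + 5^1 = -3 + 5 = 2.
Assume T[j] = -3^j + 5^j for some j ≥ 1.
Then T[j+1] = 3T[j] + 2·5^j = 3·(-3^j + 5^j) + 2·5^j = -3^{j+1} + 3·5^j + 2·5^j = -3^{j+1} + 5·5^j = -3^{j+1} + 5^{j+1}.
Hence T[k] = -3^k + 5^k for every k ≥ 1, by induction.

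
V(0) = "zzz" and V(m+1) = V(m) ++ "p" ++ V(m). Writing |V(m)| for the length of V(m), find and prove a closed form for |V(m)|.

Claim: |V(m)| = 2^{m+2} − 1.

Base case: |V(0)| = 3, and 2^{0+2} − 1 = 3.
Assume |V(j)| = 2^{j+2} − 1.
Then |V(j+1)| = |V(j)| + 1 + |V(j)| = 2|V(j)| + 1 = 2(2^{j+2} − 1) + 1 = 2^{j+3} − 2 + 1 = 2^{j+3} − 1.
By induction, |V(m)| = 2^{m+2} − 1 for all m ≥ 0.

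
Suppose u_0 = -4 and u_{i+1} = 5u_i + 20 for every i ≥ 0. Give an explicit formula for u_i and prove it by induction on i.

Claim: u_i = 5^i − 5.

Base case: u_0 = -4, and 5^0 − 5 = 1 − 5 = -4.
Assume u_r = 5^r − 5 for some r ≥ 0.
Then u_{r+1} = 5u_r + 20 = 5·(5^r − 5) + 20 = 5^{r+1} − 25 + 20 = 5^{r+1} − 5.
By induction, u_i = 5^i − 5 for all i ≥ 0.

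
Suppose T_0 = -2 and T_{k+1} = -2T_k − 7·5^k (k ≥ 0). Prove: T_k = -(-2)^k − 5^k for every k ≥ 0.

Base case: T_0 = -2, and -(-2)^0 − 5^0 = -1 − 1 = -2.
Assume T_m = -(-2)^m − 5^m for some m ≥ 0.
Then T_{m+1} = -2T_m − 7·5^m = -2·(-(-2)^m − 5^m) − 7·5^m = -(-2)^{m+1} + 2·5^m − 7·5^m = -(-2)^{m+1} − 5·5^m = -(-2)^{m+1} − 5^{m+1}.
Hence T_k = -(-2)^k − 5^k for every k ≥ 0, by induction.

T_k = -(-2)^k − 5^k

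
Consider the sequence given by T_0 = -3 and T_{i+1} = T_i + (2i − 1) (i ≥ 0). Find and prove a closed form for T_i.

Claim: T_i = i^2 − 2i − 3.

Base case: T_0 = -3, and 0^2 − 2·0 − 3 = -3.
Assume T_m = m^2 − 2m − 3.
Then T_{m+1} = T_m + (2m − 1) = (m^2 − 2m − 3) + (2m − 1) = m^2 − 4,
and (m+1)^2 − 2·(m+1) − 3 = m^2 − 4.
This completes the inductive step, so T_i = i^2 − 2i − 3 for all i ≥ 0.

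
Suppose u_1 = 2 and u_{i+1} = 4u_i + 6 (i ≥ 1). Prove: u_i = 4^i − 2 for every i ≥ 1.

Base case: u_1 = 2, and 4^1 − 2 = 4 − 2 = 2.
Assume u_m = 4^m − 2 for some m ≥ 1.
Then u_{m+1} = 4u_m + 6 = 4·(4^m − 2) + 6 = 4^{m+1} − 8 + 6 = 4^{m+1} − 2.
By induction, u_i = 4^i − 2 for all i ≥ 1.

u_i = 4^i − 2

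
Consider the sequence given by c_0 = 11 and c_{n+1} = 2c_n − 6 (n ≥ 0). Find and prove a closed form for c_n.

Claim: c_n = 5·2^n + 6.

Base case: c_0 = 11, and 5·2^0 + 6 = 5 + 6 = 11.
Assume c_m = 5·2^m + 6 for some m ≥ 0.
Then c_{m+1} = 2c_m − 6 = 2·(5·2^m + 6) − 6 = 10·2^m + 12 − 6 = 5·2^{m+1} + 6.
Hence c_n = 5·2^n + 6 for every n ≥ 0, by induction.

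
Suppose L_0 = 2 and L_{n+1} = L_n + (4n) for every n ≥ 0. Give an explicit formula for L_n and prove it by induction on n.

Claim: L_n = 2n^2 − 2n + 2.

Base case: L_0 = 2, and 2·0^2 − 2·0 + 2 = 2.
Assume L_k = 2k^2 − 2k + 2.
Then L_{k+1} = L_k + (4k) = (2k^2 − 2k + 2) + (4k) = 2k^2 + 2k + 2,
and 2·(k+1)^2 − 2·(k+1) + 2 = 2k^2 + 2k + 2.
This completes the inductive step, so L_n = 2n^2 − 2n + 2 for all n ≥ 0.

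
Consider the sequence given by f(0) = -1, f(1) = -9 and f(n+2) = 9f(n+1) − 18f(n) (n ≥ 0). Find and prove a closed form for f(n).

Claim: f(n) = 3^n − 2·6^n.

Base cases: f(0) = -1 and 3^0 − 2·6^0 = -1; f(1) = -9 and 3^1 − 2·6^1 = -9.
Assume f(j) = 3^j − 2·6^j for all 0 ≤ j ≤ r, where r ≥ 1.
Then f(r+1) = 9f(r) − 18f(r−1) = 9·(3^r − 2·6^r) − 18·(3^{r−1} − 2·6^{r−1}) = (9·3 − 18)3^{r−1} − 2·(9·6 − 18)6^{r−1} = 9·3^{r−1} − 72·6^{r−1} = 3^{r+1} − 2·6^{r+1}.
So the formula holds for r+1, and by strong induction f(n) = 3^n − 2·6^n for all n ≥ 0.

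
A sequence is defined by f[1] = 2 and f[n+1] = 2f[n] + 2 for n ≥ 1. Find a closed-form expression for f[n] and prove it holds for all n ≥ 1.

Claim: f[n] = 2^{n+1} − 2.

Base case: f[1] = 2, and 2^{1+1} − 2 = 4 − 2 = 2.
Assume f[j] = 2^{j+1} − 2 for some j ≥ 1.
Then f[j+1] = 2f[j] + 2 = 2·(2^{j+1} − 2) + 2 = 2^{j+2} − 4 + 2 = 2^{j+2} − 2.
This completes the inductive step, so f[n] = 2^{n+1} − 2 for all n ≥ 1.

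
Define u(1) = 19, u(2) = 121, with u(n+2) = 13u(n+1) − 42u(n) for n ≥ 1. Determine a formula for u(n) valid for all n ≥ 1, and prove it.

Claim: u(n) = 7^n + 2·6^n.

Base cases: u(1) = 19 and 7^1 + 2·6^1 = 19; u(2) = 121 and 7^2 + 2·6^2 = 121.
Assume u(j) = 7^j + 2·6^j for all 1 ≤ j ≤ k, where k ≥ 2.
Then u(k+1) = 13u(k) − 42u(k−1) = 13·(7^k + 2·6^k) − 42·(7^{k−1} + 2·6^{k−1}) = (13·7 − 42)7^{k−1} + 2·(13·6 − 42)6^{k−1} = 49·7^{k−1} + 72·6^{k−1} = 7^{k+1} + 2·6^{k+1}.
By strong induction, u(n) = 7^n + 2·6^n for all n ≥ 1.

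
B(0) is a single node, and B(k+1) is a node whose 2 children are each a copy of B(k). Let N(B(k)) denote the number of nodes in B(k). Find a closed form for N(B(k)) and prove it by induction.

Claim: N(B(k)) = 2^{k+1} − 1.

Base case: N(B(0)) = 1, and 2^{0+1} − 1 = 1.
Assume N(B(r)) = 2^{r+1} − 1.
Then N(B(r+1)) = 1 + 2N(B(r)) = 1 + 2(2^{r+1} − 1) = 2^{r+2} − 2 + 1 = 2^{r+2} − 1.
So the formula holds for r+1, and by induction N(B(k)) = 2^{k+1} − 1 for all k ≥ 0.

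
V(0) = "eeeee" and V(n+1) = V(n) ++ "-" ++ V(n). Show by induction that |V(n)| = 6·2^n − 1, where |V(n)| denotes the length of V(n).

Base case: |V(0)| = 5, and 6·2^0 − 1 = 5.
Assume |V(k)| = 6·2^k − 1.
Then |V(k+1)| = |V(k)| + 1 + |V(k)| = 2|V(k)| + 1 = 2(6·2^k − 1) + 1 = 6·2^{k+1} − 2 + 1 = 6·2^{k+1} − 1.
So the formula holds for k+1, and by induction |V(n)| = 6·2^n − 1 for all n ≥ 0.

|V(n)| = 6·2^n − 1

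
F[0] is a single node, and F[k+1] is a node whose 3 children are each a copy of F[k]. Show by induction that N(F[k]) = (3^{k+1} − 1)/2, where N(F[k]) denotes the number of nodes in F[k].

Base case: N(F[0]) = 1, and (3^{0+1} − 1)/2 = 1.
Assume N(F[m]) = (3^{m+1} − 1)/2.
Then N(F[m+1]) = 1 + 3N(F[m]) = 1 + 3·(3^{m+1} − 1)/2 = 1 + (3^{m+2} − 3)/2 = (2 + 3^{m+2} − 3)/2 = (3^{m+2} − 1)/2.
By induction, N(F[k]) = (3^{k+1} − 1)/2 for all k ≥ 0.

N(F[k]) = (3^{k+1} − 1)/2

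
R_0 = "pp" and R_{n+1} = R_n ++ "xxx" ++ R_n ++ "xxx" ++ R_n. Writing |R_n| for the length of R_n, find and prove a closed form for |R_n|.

Claim: |R_n| = 5·3^n − 3.

Base case: |R_0| = 2, and 5·3^0 − 3 = 2.
Assume |R_m| = 5·3^m − 3.
Then |R_{m+1}| = 3|R_m| + 6 = 3(5·3^m − 3) + 6 = 5·3^{m+1} − 9 + 6 = 5·3^{m+1} − 3.
Hence |R_n| = 5·3^n − 3 for every n ≥ 0, by induction.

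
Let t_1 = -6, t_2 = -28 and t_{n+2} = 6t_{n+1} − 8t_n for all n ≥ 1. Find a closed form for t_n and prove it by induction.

Claim: t_n = 2^n − 2·4^n.

Base cases: t_1 = -6 and 2^1 − 2·4^1 = -6; t_2 = -28 and 2^2 − 2·4^2 = -28.
Assume t_i = 2^i − 2·4^i for all 1 ≤ i ≤ j, where j ≥ 2.
Then t_{j+1} = 6t_j − 8t_{j−1} = 6·(2^j − 2·4^j) − 8·(2^{j−1} − 2·4^{j−1}) = (6·2 − 8)2^{j−1} − 2·(6·4 − 8)4^{j−1} = 4·2^{j−1} − 32·4^{j−1} = 2^{j+1} − 2·4^{j+1}.
So the formula holds for j+1, and by strong induction t_n = 2^n − 2·4^n for all n ≥ 1.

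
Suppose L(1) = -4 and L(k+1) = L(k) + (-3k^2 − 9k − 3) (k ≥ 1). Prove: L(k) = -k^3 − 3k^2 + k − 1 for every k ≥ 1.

Base case: L(1) = -4, and -1^3 − 3·1^2 + 1 − 1 = -4.
Assume L(j) = -j^3 − 3j^2 + j − 1.
Then L(j+1) = L(j) + (-3j^2 − 9j − 3) = (-j^3 − 3j^2 + j − 1) + (-3j^2 − 9j − 3) = -j^3 − 6j^2 − 8j − 4,
and -(j+1)^3 − 3·(j+1)^2 + (j+1) − 1 = -j^3 − 6j^2 − 8j − 4.
By induction, L(k) = -k^3 − 3k^2 + k − 1 for all k ≥ 1.

L(k) = -k^3 − 3k^2 + k − 1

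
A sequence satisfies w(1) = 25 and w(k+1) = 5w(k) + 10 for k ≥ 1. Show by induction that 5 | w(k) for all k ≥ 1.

Base case: w(1) = 25 = 5·5, so 5 | w(1).
Assume 5 | w(r), so w(r) = 5t for some integer t.
Then w(r+1) = 5w(r) + 10 = 5·(5t) + 10 = 5(5t + 2), so 5 | w(r+1).
By induction, 5 | w(k) for all k ≥ 1.

5 | w(k)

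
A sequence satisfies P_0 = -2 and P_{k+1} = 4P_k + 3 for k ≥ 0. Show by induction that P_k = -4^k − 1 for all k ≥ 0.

Base case: P_0 = -2, and -4^0 − 1 = -1 − 1 = -2.
Assume P_r = -4^r − 1 for some r ≥ 0.
Then P_{r+1} = 4P_r + 3 = 4·(-4^r − 1) + 3 = -4^{r+1} − 4 + 3 = -4^{r+1} − 1.
Hence P_k = -4^k − 1 for every k ≥ 0, by induction.

P_k = -4^k − 1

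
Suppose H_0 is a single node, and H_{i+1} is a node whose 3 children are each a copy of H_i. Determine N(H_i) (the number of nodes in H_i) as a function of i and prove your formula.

Claim: N(H_i) = (3^{i+1} − 1)/2.

Base case: N(H_0) = 1, and (3^{0+1} − 1)/2 = 1.
Assume N(H_k) = (3^{k+1} − 1)/2.
Then N(H_{k+1}) = 1 + 3N(H_k) = 1 + 3·(3^{k+1} − 1)/2 = 1 + (3^{k+2} − 3)/2 = (2 + 3^{k+2} − 3)/2 = (3^{k+2} − 1)/2.
By induction, N(H_i) = (3^{i+1} − 1)/2 for all i ≥ 0.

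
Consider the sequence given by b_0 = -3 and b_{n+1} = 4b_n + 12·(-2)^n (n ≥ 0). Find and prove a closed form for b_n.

Claim: b_n = -4^n − 2·(-2)^n.

Base case: b_0 = -3, and -4^0 − 2·(-2)^0 = -1 − 2 = -3.
Assume b_k = -4^k − 2·(-2)^k for some k ≥ 0.
Then b_{k+1} = 4b_k + 12·(-2)^k = 4·(-4^k − 2·(-2)^k) + 12·(-2)^k = -4^{k+1} − 8·(-2)^k + 12·(-2)^k = -4^{k+1} + 4·(-2)^k = -4^{k+1} − 2·(-2)^{k+1}.
So the formula holds for k+1, and by induction b_n = -4^n − 2·(-2)^n for all n ≥ 0.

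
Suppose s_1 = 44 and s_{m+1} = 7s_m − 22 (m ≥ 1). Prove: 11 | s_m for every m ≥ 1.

Base case: s_1 = 44 = 11·4, so 11 | s_1.
Assume 11 | s_j, so s_j = 11t for some integer t.
Then s_{j+1} = 7s_j − 22 = 7·(11t) − 22 = 11(7t − 2), so 11 | s_{j+1}.
By induction, 11 | s_m for all m ≥ 1.

11 | s_m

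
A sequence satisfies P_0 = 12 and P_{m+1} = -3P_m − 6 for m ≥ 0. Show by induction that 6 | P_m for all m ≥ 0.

Base case: P_0 = 12 = 6·2, so 6 | P_0.
Assume 6 | P_k, so P_k = 6t for some integer t.
Then P_{k+1} = -3P_k − 6 = -3·(6t) − 6 = 6(-3t − 1), so 6 | P_{k+1}.
By induction, 6 | P_m for all m ≥ 0.

6 | P_m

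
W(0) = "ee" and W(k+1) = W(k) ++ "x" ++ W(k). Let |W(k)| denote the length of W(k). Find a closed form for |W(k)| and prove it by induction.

Claim: |W(k)| = 3·2^k − 1.

Base case: |W(0)| = 2, and 3·2^0 − 1 = 2.
Assume |W(m)| = 3·2^m − 1.
Then |W(m+1)| = |W(m)| + 1 + |W(m)| = 2|W(m)| + 1 = 2(3·2^m − 1) + 1 = 3·2^{m+1} − 2 + 1 = 3·2^{m+1} − 1.
By induction, |W(k)| = 3·2^k − 1 for all k ≥ 0.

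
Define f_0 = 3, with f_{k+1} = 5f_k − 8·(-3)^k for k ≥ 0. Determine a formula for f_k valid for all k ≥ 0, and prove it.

Claim: f_k = 2·5^k + (-3)^k.

Base case: f_0 = 3, and 2·5^0 + (-3)^0 = 2 + 1 = 3.
Assume f_j = 2·5^j + (-3)^j for some j ≥ 0.
Then f_{j+1} = 5f_j − 8·(-3)^j = 5·(2·5^j + (-3)^j) − 8·(-3)^j = 2·5^{j+1} + 5·(-3)^j − 8·(-3)^j = 2·5^{j+1} − 3·(-3)^j = 2·5^{j+1} + (-3)^{j+1}.
By induction, f_k = 2·5^k + (-3)^k for all k ≥ 0.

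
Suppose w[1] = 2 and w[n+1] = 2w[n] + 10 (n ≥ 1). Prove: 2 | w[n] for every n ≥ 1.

Base case: w[1] = 2 = 2·1, so 2 | w[1].
Assume 2 | w[k], so w[k] = 2t for some integer t.
Then w[k+1] = 2w[k] + 10 = 2·(2t) + 10 = 2(2t + 5), so 2 | w[k+1].
So the property holds for k+1, and by induction 2 | w[n] for all n ≥ 1.

2 | w[n]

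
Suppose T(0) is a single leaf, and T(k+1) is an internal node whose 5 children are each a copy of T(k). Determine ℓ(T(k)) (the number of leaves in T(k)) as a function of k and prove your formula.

Claim: ℓ(T(k)) = 5^k.

Base case: ℓ(T(0)) = 1, and 5^0 = 1.
Assume ℓ(T(r)) = 5^r.
Then ℓ(T(r+1)) = 5·ℓ(T(r)) = 5·5^r = 5^{r+1}.
Hence ℓ(T(k)) = 5^k for every k ≥ 0, by induction.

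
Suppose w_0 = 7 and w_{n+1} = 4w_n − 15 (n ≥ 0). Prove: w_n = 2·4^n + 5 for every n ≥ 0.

Base case: w_0 = 7, and 2·4^0 + 5 = 2 + 5 = 7.
Assume w_k = 2·4^k + 5 for some k ≥ 0.
Then w_{k+1} = 4w_k − 15 = 4·(2·4^k + 5) − 15 = 8·4^k + 20 − 15 = 2·4^{k+1} + 5.
So the formula holds for k+1, and by induction w_n = 2·4^n + 5 for all n ≥ 0.

w_n = 2·4^n + 5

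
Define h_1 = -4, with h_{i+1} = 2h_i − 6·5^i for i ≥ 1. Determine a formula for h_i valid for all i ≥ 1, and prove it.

Claim: h_i = 3·2^i − 2·5^i.

Base case: h_1 = -4, and 3·2^1 − 2·5^1 = 6 − 10 = -4.
Assume h_k = 3·2^k − 2·5^k for some k ≥ 1.
Then h_{k+1} = 2h_k − 6·5^k = 2·(3·2^k − 2·5^k) − 6·5^k = 3·2^{k+1} − 4·5^k − 6·5^k = 3·2^{k+1} − 10·5^k = 3·2^{k+1} − 2·5^{k+1}.
So the formula holds for k+1, and by induction h_i = 3·2^i − 2·5^i for all i ≥ 1.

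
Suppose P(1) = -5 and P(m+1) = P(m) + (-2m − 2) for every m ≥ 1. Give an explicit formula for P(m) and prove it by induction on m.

Claim: P(m) = -m^2 − m − 3.

Base case: P(1) = -5, and -1^2 − 1 − 3 = -5.
Assume P(j) = -j^2 − j − 3.
Then P(j+1) = P(j) + (-2j − 2) = (-j^2 − j − 3) + (-2j − 2) = -j^2 − 3j − 5,
and -(j+1)^2 − (j+1) − 3 = -j^2 − 3j − 5.
This completes the inductive step, so P(m) = -m^2 − m − 3 for all m ≥ 1.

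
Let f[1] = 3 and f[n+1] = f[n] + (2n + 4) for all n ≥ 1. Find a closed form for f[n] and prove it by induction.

Claim: f[n] = n^2 + 3n − 1.

Base case: f[1] = 3, and 1^2 + 3·1 − 1 = 3.
Assume f[m] = m^2 + 3m − 1.
Then f[m+1] = f[m] + (2m + 4) = (m^2 + 3m − 1) + (2m + 4) = m^2 + 5m + 3,
and (m+1)^2 + 3·(m+1) − 1 = m^2 + 5m + 3.
By induction, f[n] = n^2 + 3n − 1 for all n ≥ 1.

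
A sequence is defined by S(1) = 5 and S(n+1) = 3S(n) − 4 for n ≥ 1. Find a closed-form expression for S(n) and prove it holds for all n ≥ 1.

Claim: S(n) = 3^n + 2.

Base case: S(1) = 5, and 3^1 + 2 = 3 + 2 = 5.
Assume S(k) = 3^k + 2 for some k ≥ 1.
Then S(k+1) = 3S(k) − 4 = 3·(3^k + 2) − 4 = 3^{k+1} + 6 − 4 = 3^{k+1} + 2.
This completes the inductive step, so S(n) = 3^n + 2 for all n ≥ 1.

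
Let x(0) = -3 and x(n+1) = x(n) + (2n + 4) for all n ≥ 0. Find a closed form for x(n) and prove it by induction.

Claim: x(n) = n^2 + 3n − 3.

Base case: x(0) = -3, and 0^2 + 3·0 − 3 = -3.
Assume x(j) = j^2 + 3j − 3.
Then x(j+1) = x(j) + (2j + 4) = (j^2 + 3j − 3) + (2j + 4) = j^2 + 5j + 1,
and (j+1)^2 + 3·(j+1) − 3 = j^2 + 5j + 1.
By induction, x(n) = n^2 + 3n − 3 for all n ≥ 0.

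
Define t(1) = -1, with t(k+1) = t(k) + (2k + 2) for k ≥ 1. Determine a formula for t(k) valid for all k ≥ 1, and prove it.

Claim: t(k) = k^2 + k − 3.

Base case: t(1) = -1, and 1^2 + 1 − 3 = -1.
Assume t(m) = m^2 + m − 3.
Then t(m+1) = t(m) + (2m + 2) = (m^2 + m − 3) + (2m + 2) = m^2 + 3m − 1,
and (m+1)^2 + (m+1) − 3 = m^2 + 3m − 1.
Hence t(k) = k^2 + k − 3 for every k ≥ 1, by induction.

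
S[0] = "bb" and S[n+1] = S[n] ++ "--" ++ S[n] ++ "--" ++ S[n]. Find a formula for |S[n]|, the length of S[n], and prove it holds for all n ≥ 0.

Claim: |S[n]| = 4·3^n − 2.

Base case: |S[0]| = 2, and 4·3^0 − 2 = 2.
Assume |S[r]| = 4·3^r − 2.
Then |S[r+1]| = 3|S[r]| + 4 = 3(4·3^r − 2) + 4 = 4·3^{r+1} − 6 + 4 = 4·3^{r+1} − 2.
By induction, |S[n]| = 4·3^n − 2 for all n ≥ 0.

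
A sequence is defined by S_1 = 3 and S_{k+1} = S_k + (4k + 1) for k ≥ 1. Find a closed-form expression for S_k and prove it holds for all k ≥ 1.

Claim: S_k = 2k^2 − k + 2.

Base case: S_1 = 3, and 2·1^2 − 1 + 2 = 3.
Assume S_r = 2r^2 − r + 2.
Then S_{r+1} = S_r + (4r + 1) = (2r^2 − r + 2) + (4r + 1) = 2r^2 + 3r + 3,
and 2·(r+1)^2 − (r+1) + 2 = 2r^2 + 3r + 3.
This completes the inductive step, so S_k = 2k^2 − k + 2 for all k ≥ 1.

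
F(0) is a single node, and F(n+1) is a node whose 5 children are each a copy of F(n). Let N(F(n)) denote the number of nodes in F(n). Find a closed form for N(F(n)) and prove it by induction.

Claim: N(F(n)) = (5^{n+1} − 1)/4.

Base case: N(F(0)) = 1, and (5^{0+1} − 1)/4 = 1.
Assume N(F(j)) = (5^{j+1} − 1)/4.
Then N(F(j+1)) = 1 + 5N(F(j)) = 1 + 5·(5^{j+1} − 1)/4 = 1 + (5^{j+2} − 5)/4 = (4 + 5^{j+2} − 5)/4 = (5^{j+2} − 1)/4.
By induction, N(F(n)) = (5^{n+1} − 1)/4 for all n ≥ 0.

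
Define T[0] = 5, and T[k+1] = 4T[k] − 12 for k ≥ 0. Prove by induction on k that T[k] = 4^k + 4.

Base case: T[0] = 5, and 4^0 + 4 = 1 + 4 = 5.
Assume T[r] = 4^r + 4 for some r ≥ 0.
Then T[r+1] = 4T[r] − 12 = 4·(4^r + 4) − 12 = 4^{r+1} + 16 − 12 = 4^{r+1} + 4.
So the formula holds for r+1, and by induction T[k] = 4^k + 4 for all k ≥ 0.

T[k] = 4^k + 4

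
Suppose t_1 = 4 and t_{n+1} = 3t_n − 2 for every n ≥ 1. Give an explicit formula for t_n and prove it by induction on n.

Claim: t_n = 3^n + 1.

Base case: t_1 = 4, and 3^1 + 1 = 3 + 1 = 4.
Assume t_j = 3^j + 1 for some j ≥ 1.
Then t_{j+1} = 3t_j − 2 = 3·(3^j + 1) − 2 = 3^{j+1} + 3 − 2 = 3^{j+1} + 1.
Hence t_n = 3^n + 1 for every n ≥ 1, by induction.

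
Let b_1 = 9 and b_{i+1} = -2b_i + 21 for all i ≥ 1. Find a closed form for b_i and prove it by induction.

Claim: b_i = -(-2)^i + 7.

Base case: b_1 = 9, and -(-2)^1 + 7 = 2 + 7 = 9.
Assume b_j = -(-2)^j + 7 for some j ≥ 1.
Then b_{j+1} = -2b_j + 21 = -2·(-(-2)^j + 7) + 21 = 2·(-2)^j − 14 + 21 = -(-2)^{j+1} + 7.
This completes the inductive step, so b_i = -(-2)^i + 7 for all i ≥ 1.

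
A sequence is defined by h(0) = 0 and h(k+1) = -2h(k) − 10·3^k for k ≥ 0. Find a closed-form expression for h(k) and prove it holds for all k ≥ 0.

Claim: h(k) = 2·(-2)^k − 2·3^k.

Base case: h(0) = 0, and 2·(-2)^0 − 2·3^0 = 2 − 2 = 0.
Assume h(m) = 2·(-2)^m − 2·3^m for some m ≥ 0.
Then h(m+1) = -2h(m) − 10·3^m = -2·(2·(-2)^m − 2·3^m) − 10·3^m = 2·(-2)^{m+1} + 4·3^m − 10·3^m = 2·(-2)^{m+1} − 6·3^m = 2·(-2)^{m+1} − 2·3^{m+1}.
So the formula holds for m+1, and by induction h(k) = 2·(-2)^k − 2·3^k for all k ≥ 0.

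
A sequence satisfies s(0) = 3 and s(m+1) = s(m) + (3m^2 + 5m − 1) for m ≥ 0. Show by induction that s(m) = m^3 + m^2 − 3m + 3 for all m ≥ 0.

Base case: s(0) = 3, and 0^3 + 0^2 − 3·0 + 3 = 3.
Assume s(j) = j^3 + j^2 − 3j + 3.
Then s(j+1) = s(j) + (3j^2 + 5j − 1) = (j^3 + j^2 − 3j + 3) + (3j^2 + 5j − 1) = j^3 + 4j^2 + 2j + 2,
and (j+1)^3 + (j+1)^2 − 3·(j+1) + 3 = j^3 + 4j^2 + 2j + 2.
This completes the inductive step, so s(m) = m^3 + m^2 − 3m + 3 for all m ≥ 0.

s(m) = m^3 + m^2 − 3m + 3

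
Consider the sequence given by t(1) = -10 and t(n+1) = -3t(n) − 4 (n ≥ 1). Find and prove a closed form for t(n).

Claim: t(n) = 3·(-3)^n − 1.

Base case: t(1) = -10, and 3·(-3)^1 − 1 = -9 − 1 = -10.
Assume t(r) = 3·(-3)^r − 1 for some r ≥ 1.
Then t(r+1) = -3t(r) − 4 = -3·(3·(-3)^r − 1) − 4 = -9·(-3)^r + 3 − 4 = 3·(-3)^{r+1} − 1.
By induction, t(n) = 3·(-3)^n − 1 for all n ≥ 1.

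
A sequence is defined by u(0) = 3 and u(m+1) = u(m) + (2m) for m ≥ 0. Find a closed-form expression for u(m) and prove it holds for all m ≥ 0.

Claim: u(m) = m^2 − m + 3.

Base case: u(0) = 3, and 0^2 − 0 + 3 = 3.
Assume u(k) = k^2 − k + 3.
Then u(k+1) = u(k) + (2k) = (k^2 − k + 3) + (2k) = k^2 + k + 3,
and (k+1)^2 − (k+1) + 3 = k^2 + k + 3.
Hence u(m) = m^2 − m + 3 for every m ≥ 0, by induction.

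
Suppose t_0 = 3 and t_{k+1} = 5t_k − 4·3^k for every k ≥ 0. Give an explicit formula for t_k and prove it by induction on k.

Claim: t_k = 5^k + 2·3^k.

Base case: t_0 = 3, and 5^0 + 2·3^0 = 1 + 2 = 3.
Assume t_j = 5^j + 2·3^j for some j ≥ 0.
Then t_{j+1} = 5t_j − 4·3^j = 5·(5^j + 2·3^j) − 4·3^j = 5^{j+1} + 10·3^j − 4·3^j = 5^{j+1} + 6·3^j = 5^{j+1} + 2·3^{j+1}.
Hence t_k = 5^k + 2·3^k for every k ≥ 0, by induction.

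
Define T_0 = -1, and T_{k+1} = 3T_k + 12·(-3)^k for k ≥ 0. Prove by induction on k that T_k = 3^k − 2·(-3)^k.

Base case: T_0 = -1, and 3^0 − 2·(-3)^0 = 1 − 2 = -1.
Assume T_r = 3^r − 2·(-3)^r for some r ≥ 0.
Then T_{r+1} = 3T_r + 12·(-3)^r = 3·(3^r − 2·(-3)^r) + 12·(-3)^r = 3^{r+1} − 6·(-3)^r + 12·(-3)^r = 3^{r+1} + 6·(-3)^r = 3^{r+1} − 2·(-3)^{r+1}.
This completes the inductive step, so T_k = 3^k − 2·(-3)^k for all k ≥ 0.

T_k = 3^k − 2·(-3)^k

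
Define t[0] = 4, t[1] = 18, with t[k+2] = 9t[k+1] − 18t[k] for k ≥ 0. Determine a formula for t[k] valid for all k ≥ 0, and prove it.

Claim: t[k] = 2·6^k + 2·3^k.

Base cases: t[0] = 4 and 2·6^0 + 2·3^0 = 4; t[1] = 18 and 2·6^1 + 2·3^1 = 18.
Assume t[j] = 2·6^j + 2·3^j for all 0 ≤ j ≤ m, where m ≥ 1.
Then t[m+1] = 9t[m] − 18t[m−1] = 9·(2·6^m + 2·3^m) − 18·(2·6^{m−1} + 2·3^{m−1}) = 2·(9·6 − 18)6^{m−1} + 2·(9·3 − 18)3^{m−1} = 72·6^{m−1} + 18·3^{m−1} = 2·6^{m+1} + 2·3^{m+1}.
So the formula holds for m+1, and by strong induction t[k] = 2·6^k + 2·3^k for all k ≥ 0.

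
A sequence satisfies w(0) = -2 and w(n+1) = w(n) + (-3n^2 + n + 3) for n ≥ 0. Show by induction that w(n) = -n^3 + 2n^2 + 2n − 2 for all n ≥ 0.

Base case: w(0) = -2, and -0^3 + 2·0^2 + 2·0 − 2 = -2.
Assume w(r) = -r^3 + 2r^2 + 2r − 2.
Then w(r+1) = w(r) + (-3r^2 + r + 3) = (-r^3 + 2r^2 + 2r − 2) + (-3r^2 + r + 3) = -r^3 − r^2 + 3r + 1,
and -(r+1)^3 + 2·(r+1)^2 + 2·(r+1) − 2 = -r^3 − r^2 + 3r + 1.
Hence w(n) = -n^3 + 2n^2 + 2n − 2 for every n ≥ 0, by induction.

w(n) = -n^3 + 2n^2 + 2n − 2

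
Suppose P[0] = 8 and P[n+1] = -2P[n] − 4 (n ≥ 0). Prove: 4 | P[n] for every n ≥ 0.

Base case: P[0] = 8 = 4·2, so 4 | P[0].
Assume 4 | P[m], so P[m] = 4t for some integer t.
Then P[m+1] = -2P[m] − 4 = -2·(4t) − 4 = 4(-2t − 1), so 4 | P[m+1].
By induction, 4 | P[n] for all n ≥ 0.

4 | P[n]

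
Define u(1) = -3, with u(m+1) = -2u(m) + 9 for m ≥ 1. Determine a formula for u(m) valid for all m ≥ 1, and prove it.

Claim: u(m) = 3·(-2)^m + 3.

Base case: u(1) = -3, and 3·(-2)^1 + 3 = -6 + 3 = -3.
Assume u(j) = 3·(-2)^j + 3 for some j ≥ 1.
Then u(j+1) = -2u(j) + 9 = -2·(3·(-2)^j + 3) + 9 = -6·(-2)^j − 6 + 9 = 3·(-2)^{j+1} + 3.
By induction, u(m) = 3·(-2)^m + 3 for all m ≥ 1.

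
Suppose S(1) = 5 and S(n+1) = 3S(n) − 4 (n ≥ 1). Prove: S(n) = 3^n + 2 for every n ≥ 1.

Base case: S(1) = 5, and 3^1 + 2 = 3 + 2 = 5.
Assume S(k) = 3^k + 2 for some k ≥ 1.
Then S(k+1) = 3S(k) − 4 = 3·(3^k + 2) − 4 = 3^{k+1} + 6 − 4 = 3^{k+1} + 2.
So the formula holds for k+1, and by induction S(n) = 3^n + 2 for all n ≥ 1.

S(n) = 3^n + 2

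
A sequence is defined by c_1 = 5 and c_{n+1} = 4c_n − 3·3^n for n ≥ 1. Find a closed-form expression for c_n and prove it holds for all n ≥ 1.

Claim: c_n = -4^n + 3·3^n.

Base case: c_1 = 5, and -4^1 + 3·3^1 = -4 + 9 = 5.
Assume c_m = -4^m + 3·3^m for some m ≥ 1.
Then c_{m+1} = 4c_m − 3·3^m = 4·(-4^m + 3·3^m) − 3·3^m = -4^{m+1} + 12·3^m − 3·3^m = -4^{m+1} + 9·3^m = -4^{m+1} + 3·3^{m+1}.
So the formula holds for m+1, and by induction c_n = -4^n + 3·3^n for all n ≥ 1.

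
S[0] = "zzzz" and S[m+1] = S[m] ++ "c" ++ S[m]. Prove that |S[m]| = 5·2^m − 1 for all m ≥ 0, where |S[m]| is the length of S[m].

Base case: |S[0]| = 4, and 5·2^0 − 1 = 4.
Assume |S[j]| = 5·2^j − 1.
Then |S[j+1]| = |S[j]| + 1 + |S[j]| = 2|S[j]| + 1 = 2(5·2^j − 1) + 1 = 5·2^{j+1} − 2 + 1 = 5·2^{j+1} − 1.
By induction, |S[m]| = 5·2^m − 1 for all m ≥ 0.

|S[m]| = 5·2^m − 1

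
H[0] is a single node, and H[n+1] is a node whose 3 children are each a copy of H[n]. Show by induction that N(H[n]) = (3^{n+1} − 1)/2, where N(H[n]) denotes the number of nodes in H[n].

Base case: N(H[0]) = 1, and (3^{0+1} − 1)/2 = 1.
Assume N(H[j]) = (3^{j+1} − 1)/2.
Then N(H[j+1]) = 1 + 3N(H[j]) = 1 + 3·(3^{j+1} − 1)/2 = 1 + (3^{j+2} − 3)/2 = (2 + 3^{j+2} − 3)/2 = (3^{j+2} − 1)/2.
By induction, N(H[n]) = (3^{n+1} − 1)/2 for all n ≥ 0.

N(H[n]) = (3^{n+1} − 1)/2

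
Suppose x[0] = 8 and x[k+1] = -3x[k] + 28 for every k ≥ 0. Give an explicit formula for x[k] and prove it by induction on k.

Claim: x[k] = (-3)^k + 7.

Base case: x[0] = 8, and (-3)^0 + 7 = 1 + 7 = 8.
Assume x[m] = (-3)^m + 7 for some m ≥ 0.
Then x[m+1] = -3x[m] + 28 = -3·((-3)^m + 7) + 28 = -3·(-3)^m − 21 + 28 = (-3)^{m+1} + 7.
So the formula holds for m+1, and by induction x[k] = (-3)^k + 7 for all k ≥ 0.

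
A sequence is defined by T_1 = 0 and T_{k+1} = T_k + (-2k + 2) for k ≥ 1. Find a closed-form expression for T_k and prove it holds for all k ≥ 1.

Claim: T_k = -k^2 + 3k − 2.

Base case: T_1 = 0, and -1^2 + 3·1 − 2 = 0.
Assume T_j = -j^2 + 3j − 2.
Then T_{j+1} = T_j + (-2j + 2) = (-j^2 + 3j − 2) + (-2j + 2) = -j^2 + j,
and -(j+1)^2 + 3·(j+1) − 2 = -j^2 + j.
This completes the inductive step, so T_k = -k^2 + 3k − 2 for all k ≥ 1.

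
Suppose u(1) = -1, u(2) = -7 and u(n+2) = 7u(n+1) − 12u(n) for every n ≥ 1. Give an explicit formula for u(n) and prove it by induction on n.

Claim: u(n) = 3^n − 4^n.

Base cases: u(1) = -1 and 3^1 − 4^1 = -1; u(2) = -7 and 3^2 − 4^2 = -7.
Assume u(j) = 3^j − 4^j for all 1 ≤ j ≤ r, where r ≥ 2.
Then u(r+1) = 7u(r) − 12u(r−1) = 7·(3^r − 4^r) − 12·(3^{r−1} − 4^{r−1}) = (7·3 − 12)3^{r−1} − (7·4 − 12)4^{r−1} = 9·3^{r−1} − 16·4^{r−1} = 3^{r+1} − 4^{r+1}.
So the formula holds for r+1, and by strong induction u(n) = 3^n − 4^n for all n ≥ 1.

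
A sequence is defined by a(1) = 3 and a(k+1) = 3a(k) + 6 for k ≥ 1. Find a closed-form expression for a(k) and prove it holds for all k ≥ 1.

Claim: a(k) = 2·3^k − 3.

Base case: a(1) = 3, and 2·3^1 − 3 = 6 − 3 = 3.
Assume a(m) = 2·3^m − 3 for some m ≥ 1.
Then a(m+1) = 3a(m) + 6 = 3·(2·3^m − 3) + 6 = 6·3^m − 9 + 6 = 2·3^{m+1} − 3.
Hence a(k) = 2·3^k − 3 for every k ≥ 1, by induction.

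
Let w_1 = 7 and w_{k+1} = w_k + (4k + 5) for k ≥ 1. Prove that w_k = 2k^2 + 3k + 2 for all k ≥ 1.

Base case: w_1 = 7, and 2·1^2 + 3·1 + 2 = 7.
Assume w_m = 2m^2 + 3m + 2.
Then w_{m+1} = w_m + (4m + 5) = (2m^2 + 3m + 2) + (4m + 5) = 2m^2 + 7m + 7,
and 2·(m+1)^2 + 3·(m+1) + 2 = 2m^2 + 7m + 7.
This completes the inductive step, so w_k = 2k^2 + 3k + 2 for all k ≥ 1.

w_k = 2k^2 + 3k + 2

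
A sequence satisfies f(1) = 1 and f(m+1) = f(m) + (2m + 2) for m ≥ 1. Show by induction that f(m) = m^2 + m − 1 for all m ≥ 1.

Base case: f(1) = 1, and 1^2 + 1 − 1 = 1.
Assume f(j) = j^2 + j − 1.
Then f(j+1) = f(j) + (2j + 2) = (j^2 + j − 1) + (2j + 2) = j^2 + 3j + 1,
and (j+1)^2 + (j+1) − 1 = j^2 + 3j + 1.
This completes the inductive step, so f(m) = m^2 + m − 1 for all m ≥ 1.

f(m) = m^2 + m − 1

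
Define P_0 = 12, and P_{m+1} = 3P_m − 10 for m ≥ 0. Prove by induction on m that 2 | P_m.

Base case: P_0 = 12 = 2·6, so 2 | P_0.
Assume 2 | P_r, so P_r = 2t for some integer t.
Then P_{r+1} = 3P_r − 10 = 3·(2t) − 10 = 2(3t − 5), so 2 | P_{r+1}.
By induction, 2 | P_m for all m ≥ 0.

2 | P_m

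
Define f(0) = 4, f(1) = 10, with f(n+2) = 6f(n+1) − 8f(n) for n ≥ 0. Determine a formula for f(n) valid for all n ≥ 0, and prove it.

Claim: f(n) = 3·2^n + 4^n.

Base cases: f(0) = 4 and 3·2^0 + 4^0 = 4; f(1) = 10 and 3·2^1 + 4^1 = 10.
Assume f(j) = 3·2^j + 4^j for all 0 ≤ j ≤ m, where m ≥ 1.
Then f(m+1) = 6f(m) − 8f(m−1) = 6·(3·2^m + 4^m) − 8·(3·2^{m−1} + 4^{m−1}) = 3·(6·2 − 8)2^{m−1} + (6·4 − 8)4^{m−1} = 12·2^{m−1} + 16·4^{m−1} = 3·2^{m+1} + 4^{m+1}.
By strong induction, f(n) = 3·2^n + 4^n for all n ≥ 0.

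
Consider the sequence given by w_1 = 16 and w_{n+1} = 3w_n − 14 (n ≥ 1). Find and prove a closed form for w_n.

Claim: w_n = 3^{n+1} + 7.

Base case: w_1 = 16, and 3^{1+1} + 7 = 9 + 7 = 16.
Assume w_r = 3^{r+1} + 7 for some r ≥ 1.
Then w_{r+1} = 3w_r − 14 = 3·(3^{r+1} + 7) − 14 = 3^{r+2} + 21 − 14 = 3^{r+2} + 7.
Hence w_n = 3^{n+1} + 7 for every n ≥ 1, by induction.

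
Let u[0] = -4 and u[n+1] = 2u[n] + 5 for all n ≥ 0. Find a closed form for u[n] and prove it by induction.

Claim: u[n] = 2^n − 5.

Base case: u[0] = -4, and 2^0 − 5 = 1 − 5 = -4.
Assume u[r] = 2^r − 5 for some r ≥ 0.
Then u[r+1] = 2u[r] + 5 = 2·(2^r − 5) + 5 = 2^{r+1} − 10 + 5 = 2^{r+1} − 5.
By induction, u[n] = 2^n − 5 for all n ≥ 0.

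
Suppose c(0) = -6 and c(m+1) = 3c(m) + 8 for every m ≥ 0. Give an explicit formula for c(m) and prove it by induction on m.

Claim: c(m) = -2·3^m − 4.

Base case: c(0) = -6, and -2·3^0 − 4 = -2 − 4 = -6.
Assume c(r) = -2·3^r − 4 for some r ≥ 0.
Then c(r+1) = 3c(r) + 8 = 3·(-2·3^r − 4) + 8 = -6·3^r − 12 + 8 = -2·3^{r+1} − 4.
Hence c(m) = -2·3^m − 4 for every m ≥ 0, by induction.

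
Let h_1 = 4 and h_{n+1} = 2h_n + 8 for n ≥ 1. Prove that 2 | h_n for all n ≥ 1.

Base case: h_1 = 4 = 2·2, so 2 | h_1.
Assume 2 | h_k, so h_k = 2t for some integer t.
Then h_{k+1} = 2h_k + 8 = 2·(2t) + 8 = 2(2t + 4), so 2 | h_{k+1}.
So the property holds for k+1, and by induction 2 | h_n for all n ≥ 1.

2 | h_n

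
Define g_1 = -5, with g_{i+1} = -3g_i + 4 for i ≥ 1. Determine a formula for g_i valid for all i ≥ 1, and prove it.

Claim: g_i = 2·(-3)^i + 1.

Base case: g_1 = -5, and 2·(-3)^1 + 1 = -6 + 1 = -5.
Assume g_k = 2·(-3)^k + 1 for some k ≥ 1.
Then g_{k+1} = -3g_k + 4 = -3·(2·(-3)^k + 1) + 4 = -6·(-3)^k − 3 + 4 = 2·(-3)^{k+1} + 1.
Hence g_i = 2·(-3)^i + 1 for every i ≥ 1, by induction.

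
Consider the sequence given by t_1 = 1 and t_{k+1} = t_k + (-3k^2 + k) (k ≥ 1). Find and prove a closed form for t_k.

Claim: t_k = -k^3 + 2k^2 − k + 1.

Base case: t_1 = 1, and -1^3 + 2·1^2 − 1 + 1 = 1.
Assume t_m = -m^3 + 2m^2 − m + 1.
Then t_{m+1} = t_m + (-3m^2 + m) = (-m^3 + 2m^2 − m + 1) + (-3m^2 + m) = -m^3 − m^2 + 1,
and -(m+1)^3 + 2·(m+1)^2 − (m+1) + 1 = -m^3 − m^2 + 1.
By induction, t_k = -k^3 + 2k^2 − k + 1 for all k ≥ 1.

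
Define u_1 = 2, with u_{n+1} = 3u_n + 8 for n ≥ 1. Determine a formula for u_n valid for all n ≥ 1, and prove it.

Claim: u_n = 2·3^n − 4.

Base case: u_1 = 2, and 2·3^1 − 4 = 6 − 4 = 2.
Assume u_m = 2·3^m − 4 for some m ≥ 1.
Then u_{m+1} = 3u_m + 8 = 3·(2·3^m − 4) + 8 = 6·3^m − 12 + 8 = 2·3^{m+1} − 4.
By induction, u_n = 2·3^n − 4 for all n ≥ 1.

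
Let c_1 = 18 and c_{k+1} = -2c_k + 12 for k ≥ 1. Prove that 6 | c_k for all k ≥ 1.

Base case: c_1 = 18 = 6·3, so 6 | c_1.
Assume 6 | c_m, so c_m = 6t for some integer t.
Then c_{m+1} = -2c_m + 12 = -2·(6t) + 12 = 6(-2t + 2), so 6 | c_{m+1}.
So the property holds for m+1, and by induction 6 | c_k for all k ≥ 1.

6 | c_k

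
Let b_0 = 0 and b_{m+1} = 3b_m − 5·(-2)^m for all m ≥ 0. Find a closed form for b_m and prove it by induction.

Claim: b_m = -3^m + (-2)^m.

Base case: b_0 = 0, and -3^0 + (-2)^0 = -1 + 1 = 0.
Assume b_j = -3^j + (-2)^j for some j ≥ 0.
Then b_{j+1} = 3b_j − 5·(-2)^j = 3·(-3^j + (-2)^j) − 5·(-2)^j = -3^{j+1} + 3·(-2)^j − 5·(-2)^j = -3^{j+1} − 2·(-2)^j = -3^{j+1} + (-2)^{j+1}.
By induction, b_m = -3^m + (-2)^m for all m ≥ 0.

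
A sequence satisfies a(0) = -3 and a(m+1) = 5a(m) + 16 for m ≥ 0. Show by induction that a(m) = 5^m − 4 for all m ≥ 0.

Base case: a(0) = -3, and 5^0 − 4 = 1 − 4 = -3.
Assume a(k) = 5^k − 4 for some k ≥ 0.
Then a(k+1) = 5a(k) + 16 = 5·(5^k − 4) + 16 = 5^{k+1} − 20 + 16 = 5^{k+1} − 4.
By induction, a(m) = 5^m − 4 for all m ≥ 0.

a(m) = 5^m − 4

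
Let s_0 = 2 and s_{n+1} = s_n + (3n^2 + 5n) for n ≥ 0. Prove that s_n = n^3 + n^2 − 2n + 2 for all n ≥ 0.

Base case: s_0 = 2, and 0^3 + 0^2 − 2·0 + 2 = 2.
Assume s_r = r^3 + r^2 − 2r + 2.
Then s_{r+1} = s_r + (3r^2 + 5r) = (r^3 + r^2 − 2r + 2) + (3r^2 + 5r) = r^3 + 4r^2 + 3r + 2,
and (r+1)^3 + (r+1)^2 − 2·(r+1) + 2 = r^3 + 4r^2 + 3r + 2.
By induction, s_n = n^3 + n^2 − 2n + 2 for all n ≥ 0.

s_n = n^3 + n^2 − 2n + 2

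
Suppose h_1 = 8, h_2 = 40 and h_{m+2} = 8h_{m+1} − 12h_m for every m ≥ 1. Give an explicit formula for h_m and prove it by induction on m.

Claim: h_m = 2^m + 6^m.

Base cases: h_1 = 8 and 2^1 + 6^1 = 8; h_2 = 40 and 2^2 + 6^2 = 40.
Assume h_i = 2^i + 6^i for all 1 ≤ i ≤ j, where j ≥ 2.
Then h_{j+1} = 8h_j − 12h_{j−1} = 8·(2^j + 6^j) − 12·(2^{j−1} + 6^{j−1}) = (8·2 − 12)2^{j−1} + (8·6 − 12)6^{j−1} = 4·2^{j−1} + 36·6^{j−1} = 2^{j+1} + 6^{j+1}.
This completes the inductive step, so h_m = 2^m + 6^m for all m ≥ 1.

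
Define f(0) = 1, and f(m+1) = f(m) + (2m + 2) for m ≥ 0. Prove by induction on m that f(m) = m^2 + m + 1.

Base case: f(0) = 1, and 0^2 + 0 + 1 = 1.
Assume f(j) = j^2 + j + 1.
Then f(j+1) = f(j) + (2j + 2) = (j^2 + j + 1) + (2j + 2) = j^2 + 3j + 3,
and (j+1)^2 + (j+1) + 1 = j^2 + 3j + 3.
This completes the inductive step, so f(m) = m^2 + m + 1 for all m ≥ 0.

f(m) = m^2 + m + 1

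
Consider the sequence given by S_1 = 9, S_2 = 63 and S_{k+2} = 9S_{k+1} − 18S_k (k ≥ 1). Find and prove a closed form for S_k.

Claim: S_k = -3^k + 2·6^k.

Base cases: S_1 = 9 and -3^1 + 2·6^1 = 9; S_2 = 63 and -3^2 + 2·6^2 = 63.
Assume S_j = -3^j + 2·6^j for all 1 ≤ j ≤ m, where m ≥ 2.
Then S_{m+1} = 9S_m − 18S_{m−1} = 9·(-3^m + 2·6^m) − 18·(-3^{m−1} + 2·6^{m−1}) = -(9·3 − 18)3^{m−1} + 2·(9·6 − 18)6^{m−1} = -9·3^{m−1} + 72·6^{m−1} = -3^{m+1} + 2·6^{m+1}.
By strong induction, S_k = -3^k + 2·6^k for all k ≥ 1.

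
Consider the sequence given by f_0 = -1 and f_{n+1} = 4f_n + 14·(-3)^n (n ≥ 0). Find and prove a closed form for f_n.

Claim: f_n = 4^n − 2·(-3)^n.

Base case: f_0 = -1, and 4^0 − 2·(-3)^0 = 1 − 2 = -1.
Assume f_r = 4^r − 2·(-3)^r for some r ≥ 0.
Then f_{r+1} = 4f_r + 14·(-3)^r = 4·(4^r − 2·(-3)^r) + 14·(-3)^r = 4^{r+1} − 8·(-3)^r + 14·(-3)^r = 4^{r+1} + 6·(-3)^r = 4^{r+1} − 2·(-3)^{r+1}.
Hence f_n = 4^n − 2·(-3)^n for every n ≥ 0, by induction.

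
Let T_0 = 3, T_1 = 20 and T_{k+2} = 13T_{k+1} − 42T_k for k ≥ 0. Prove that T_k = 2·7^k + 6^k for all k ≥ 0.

Base cases: T_0 = 3 and 2·7^0 + 6^0 = 3; T_1 = 20 and 2·7^1 + 6^1 = 20.
Assume T_i = 2·7^i + 6^i for all 0 ≤ i ≤ j, where j ≥ 1.
Then T_{j+1} = 13T_j − 42T_{j−1} = 13·(2·7^j + 6^j) − 42·(2·7^{j−1} + 6^{j−1}) = 2·(13·7 − 42)7^{j−1} + (13·6 − 42)6^{j−1} = 98·7^{j−1} + 36·6^{j−1} = 2·7^{j+1} + 6^{j+1}.
Hence T_k = 2·7^k + 6^k for every k ≥ 0, by strong induction.

T_k = 2·7^k + 6^k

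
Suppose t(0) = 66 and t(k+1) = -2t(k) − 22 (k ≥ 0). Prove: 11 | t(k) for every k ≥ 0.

Base case: t(0) = 66 = 11·6, so 11 | t(0).
Assume 11 | t(j), so t(j) = 11s for some integer s.
Then t(j+1) = -2t(j) − 22 = -2·(11s) − 22 = 11(-2s − 2), so 11 | t(j+1).
By induction, 11 | t(k) for all k ≥ 0.

11 | t(k)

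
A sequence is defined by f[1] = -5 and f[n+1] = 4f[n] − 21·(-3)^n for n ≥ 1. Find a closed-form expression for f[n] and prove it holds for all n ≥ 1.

Claim: f[n] = 4^n + 3·(-3)^n.

Base case: f[1] = -5, and 4^1 + 3·(-3)^1 = 4 − 9 = -5.
Assume f[m] = 4^m + 3·(-3)^m for some m ≥ 1.
Then f[m+1] = 4f[m] − 21·(-3)^m = 4·(4^m + 3·(-3)^m) − 21·(-3)^m = 4^{m+1} + 12·(-3)^m − 21·(-3)^m = 4^{m+1} − 9·(-3)^m = 4^{m+1} + 3·(-3)^{m+1}.
Hence f[n] = 4^n + 3·(-3)^n for every n ≥ 1, by induction.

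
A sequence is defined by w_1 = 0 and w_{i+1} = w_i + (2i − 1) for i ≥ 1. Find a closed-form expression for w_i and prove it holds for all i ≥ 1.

Claim: w_i = i^2 − 2i + 1.

Base case: w_1 = 0, and 1^2 − 2·1 + 1 = 0.
Assume w_r = r^2 − 2r + 1.
Then w_{r+1} = w_r + (2r − 1) = (r^2 − 2r + 1) + (2r − 1) = r^2,
and (r+1)^2 − 2·(r+1) + 1 = r^2.
This completes the inductive step, so w_i = i^2 − 2i + 1 for all i ≥ 1.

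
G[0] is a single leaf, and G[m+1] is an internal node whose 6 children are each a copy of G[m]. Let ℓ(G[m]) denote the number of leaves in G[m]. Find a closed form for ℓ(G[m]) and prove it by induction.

Claim: ℓ(G[m]) = 6^m.

Base case: ℓ(G[0]) = 1, and 6^0 = 1.
Assume ℓ(G[r]) = 6^r.
Then ℓ(G[r+1]) = 6·ℓ(G[r]) = 6·6^r = 6^{r+1}.
This completes the inductive step, so ℓ(G[m]) = 6^m for all m ≥ 0.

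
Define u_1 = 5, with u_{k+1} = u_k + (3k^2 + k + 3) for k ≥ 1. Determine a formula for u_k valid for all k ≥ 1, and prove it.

Claim: u_k = k^3 − k^2 + 3k + 2.

Base case: u_1 = 5, and 1^3 − 1^2 + 3·1 + 2 = 5.
Assume u_r = r^3 − r^2 + 3r + 2.
Then u_{r+1} = u_r + (3r^2 + r + 3) = (r^3 − r^2 + 3r + 2) + (3r^2 + r + 3) = r^3 + 2r^2 + 4r + 5,
and (r+1)^3 − (r+1)^2 + 3·(r+1) + 2 = r^3 + 2r^2 + 4r + 5.
This completes the inductive step, so u_k = k^3 − k^2 + 3k + 2 for all k ≥ 1.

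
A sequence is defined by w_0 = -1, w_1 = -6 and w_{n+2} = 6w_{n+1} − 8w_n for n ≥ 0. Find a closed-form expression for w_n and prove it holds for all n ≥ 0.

Claim: w_n = 2^n − 2·4^n.

Base cases: w_0 = -1 and 2^0 − 2·4^0 = -1; w_1 = -6 and 2^1 − 2·4^1 = -6.
Assume w_j = 2^j − 2·4^j for all 0 ≤ j ≤ r, where r ≥ 1.
Then w_{r+1} = 6w_r − 8w_{r−1} = 6·(2^r − 2·4^r) − 8·(2^{r−1} − 2·4^{r−1}) = (6·2 − 8)2^{r−1} − 2·(6·4 − 8)4^{r−1} = 4·2^{r−1} − 32·4^{r−1} = 2^{r+1} − 2·4^{r+1}.
So the formula holds for r+1, and by strong induction w_n = 2^n − 2·4^n for all n ≥ 0.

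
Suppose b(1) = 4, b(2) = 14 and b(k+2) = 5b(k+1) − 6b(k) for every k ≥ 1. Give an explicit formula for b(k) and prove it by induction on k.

Claim: b(k) = -2^k + 2·3^k.

Base cases: b(1) = 4 and -2^1 + 2·3^1 = 4; b(2) = 14 and -2^2 + 2·3^2 = 14.
Assume b(i) = -2^i + 2·3^i for all 1 ≤ i ≤ j, where j ≥ 2.
Then b(j+1) = 5b(j) − 6b(j−1) = 5·(-2^j + 2·3^j) − 6·(-2^{j−1} + 2·3^{j−1}) = -(5·2 − 6)2^{j−1} + 2·(5·3 − 6)3^{j−1} = -4·2^{j−1} + 18·3^{j−1} = -2^{j+1} + 2·3^{j+1}.
By strong induction, b(k) = -2^k + 2·3^k for all k ≥ 1.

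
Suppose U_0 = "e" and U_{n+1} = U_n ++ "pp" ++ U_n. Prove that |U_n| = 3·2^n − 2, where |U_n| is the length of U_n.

Base case: |U_0| = 1, and 3·2^0 − 2 = 1.
Assume |U_j| = 3·2^j − 2.
Then |U_{j+1}| = |U_j| + 2 + |U_j| = 2|U_j| + 2 = 2(3·2^j − 2) + 2 = 3·2^{j+1} − 4 + 2 = 3·2^{j+1} − 2.
So the formula holds for j+1, and by induction |U_n| = 3·2^n − 2 for all n ≥ 0.

|U_n| = 3·2^n − 2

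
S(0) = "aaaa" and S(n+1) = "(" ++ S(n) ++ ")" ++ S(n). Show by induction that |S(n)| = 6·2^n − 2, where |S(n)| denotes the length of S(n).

Base case: |S(0)| = 4, and 6·2^0 − 2 = 4.
Assume |S(j)| = 6·2^j − 2.
Then |S(j+1)| = 1 + |S(j)| + 1 + |S(j)| = 2|S(j)| + 2 = 2(6·2^j − 2) + 2 = 6·2^{j+1} − 4 + 2 = 6·2^{j+1} − 2.
This completes the inductive step, so |S(n)| = 6·2^n − 2 for all n ≥ 0.

|S(n)| = 6·2^n − 2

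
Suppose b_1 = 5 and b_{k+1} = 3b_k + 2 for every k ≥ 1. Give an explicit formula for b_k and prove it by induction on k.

Claim: b_k = 2·3^k − 1.

Base case: b_1 = 5, and 2·3^1 − 1 = 6 − 1 = 5.
Assume b_m = 2·3^m − 1 for some m ≥ 1.
Then b_{m+1} = 3b_m + 2 = 3·(2·3^m − 1) + 2 = 6·3^m − 3 + 2 = 2·3^{m+1} − 1.
This completes the inductive step, so b_k = 2·3^k − 1 for all k ≥ 1.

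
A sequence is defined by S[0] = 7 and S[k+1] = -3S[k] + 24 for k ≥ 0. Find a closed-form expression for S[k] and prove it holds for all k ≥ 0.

Claim: S[k] = (-3)^k + 6.

Base case: S[0] = 7, and (-3)^0 + 6 = 1 + 6 = 7.
Assume S[r] = (-3)^r + 6 for some r ≥ 0.
Then S[r+1] = -3S[r] + 24 = -3·((-3)^r + 6) + 24 = -3·(-3)^r − 18 + 24 = (-3)^{r+1} + 6.
By induction, S[k] = (-3)^k + 6 for all k ≥ 0.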